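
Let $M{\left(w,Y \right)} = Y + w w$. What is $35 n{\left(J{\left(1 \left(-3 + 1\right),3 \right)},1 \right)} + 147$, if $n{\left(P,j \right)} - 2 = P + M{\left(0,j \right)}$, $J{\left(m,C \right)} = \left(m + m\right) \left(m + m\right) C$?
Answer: $1932$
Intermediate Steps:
$M{\left(w,Y \right)} = Y + w^{2}$
$J{\left(m,C \right)} = 4 C m^{2}$ ($J{\left(m,C \right)} = 2 m 2 m C = 2 m 2 C m = 4 C m^{2}$)
$n{\left(P,j \right)} = 2 + P + j$ ($n{\left(P,j \right)} = 2 + \left(P + \left(j + 0^{2}\right)\right) = 2 + \left(P + \left(j + 0\right)\right) = 2 + \left(P + j\right) = 2 + P + j$)
$35 n{\left(J{\left(1 \left(-3 + 1\right),3 \right)},1 \right)} + 147 = 35 \left(2 + 4 \cdot 3 \left(1 \left(-3 + 1\right)\right)^{2} + 1\right) + 147 = 35 \left(2 + 4 \cdot 3 \left(1 \left(-2\right)\right)^{2} + 1\right) + 147 = 35 \left(2 + 4 \cdot 3 \left(-2\right)^{2} + 1\right) + 147 = 35 \left(2 + 4 \cdot 3 \cdot 4 + 1\right) + 147 = 35 \left(2 + 48 + 1\right) + 147 = 35 \cdot 51 + 147 = 1785 + 147 = 1932$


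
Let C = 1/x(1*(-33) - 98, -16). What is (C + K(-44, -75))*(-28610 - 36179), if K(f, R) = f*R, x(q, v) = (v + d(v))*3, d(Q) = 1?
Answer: -9621101711/45 ≈ -2.1380e+8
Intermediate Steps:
x(q, v) = 3 + 3*v (x(q, v) = (v + 1)*3 = (1 + v)*3 = 3 + 3*v)
K(f, R) = R*f
C = -1/45 (C = 1/(3 + 3*(-16)) = 1/(3 - 48) = 1/(-45) = -1/45 ≈ -0.022222)
(C + K(-44, -75))*(-28610 - 36179) = (-1/45 - 75*(-44))*(-28610 - 36179) = (-1/45 + 3300)*(-64789) = (148499/45)*(-64789) = -9621101711/45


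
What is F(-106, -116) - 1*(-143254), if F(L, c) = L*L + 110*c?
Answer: 141730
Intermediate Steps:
F(L, c) = L² + 110*c
F(-106, -116) - 1*(-143254) = ((-106)² + 110*(-116)) - 1*(-143254) = (11236 - 12760) + 143254 = -1524 + 143254 = 141730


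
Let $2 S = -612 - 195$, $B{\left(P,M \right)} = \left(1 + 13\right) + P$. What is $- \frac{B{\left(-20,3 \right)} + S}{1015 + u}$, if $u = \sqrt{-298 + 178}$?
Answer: $\frac{166257}{412138} - \frac{819 i \sqrt{30}}{1030345} \approx 0.4034 - 0.0043537 i$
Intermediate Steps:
$u = 2 i \sqrt{30}$ ($u = \sqrt{-120} = 2 i \sqrt{30} \approx 10.954 i$)
$B{\left(P,M \right)} = 14 + P$
$S = - \frac{807}{2}$ ($S = \frac{-612 - 195}{2} = \frac{1}{2} \left(-807\right) = - \frac{807}{2} \approx -403.5$)
$- \frac{B{\left(-20,3 \right)} + S}{1015 + u} = - \frac{\left(14 - 20\right) - \frac{807}{2}}{1015 + 2 i \sqrt{30}} = - \frac{-6 - \frac{807}{2}}{1015 + 2 i \sqrt{30}} = - \frac{-819}{2 \left(1015 + 2 i \sqrt{30}\right)} = \frac{819}{2 \left(1015 + 2 i \sqrt{30}\right)}$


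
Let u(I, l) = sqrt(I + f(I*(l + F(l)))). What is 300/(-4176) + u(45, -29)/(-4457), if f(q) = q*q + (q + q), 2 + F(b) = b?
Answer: -25/348 - 3*sqrt(809405)/4457 ≈ -0.67741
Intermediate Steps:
F(b) = -2 + b
f(q) = q**2 + 2*q
u(I, l) = sqrt(I + I*(-2 + 2*l)*(2 + I*(-2 + 2*l))) (u(I, l) = sqrt(I + (I*(l + (-2 + l)))*(2 + I*(l + (-2 + l)))) = sqrt(I + (I*(-2 + 2*l))*(2 + I*(-2 + 2*l))) = sqrt(I + I*(-2 + 2*l)*(2 + I*(-2 + 2*l))))
300/(-4176) + u(45, -29)/(-4457) = 300/(-4176) + sqrt(45*(1 + 4*(1 + 45*(-1 - 29))*(-1 - 29)))/(-4457) = 300*(-1/4176) + sqrt(45*(1 + 4*(1 + 45*(-30))*(-30)))*(-1/4457) = -25/348 + sqrt(45*(1 + 4*(1 - 1350)*(-30)))*(-1/4457) = -25/348 + sqrt(45*(1 + 4*(-1349)*(-30)))*(-1/4457) = -25/348 + sqrt(45*(1 + 161880))*(-1/4457) = -25/348 + sqrt(45*161881)*(-1/4457) = -25/348 + sqrt(7284645)*(-1/4457) = -25/348 + (3*sqrt(809405))*(-1/4457) = -25/348 - 3*sqrt(809405)/4457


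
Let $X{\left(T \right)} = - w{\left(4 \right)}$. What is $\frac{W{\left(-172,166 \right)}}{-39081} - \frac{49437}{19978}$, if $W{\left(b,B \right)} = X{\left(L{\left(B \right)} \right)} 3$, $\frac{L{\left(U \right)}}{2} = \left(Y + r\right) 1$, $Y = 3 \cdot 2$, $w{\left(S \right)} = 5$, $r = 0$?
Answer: $- \frac{13141141}{5311294} \approx -2.4742$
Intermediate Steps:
$Y = 6$
$L{\left(U \right)} = 12$ ($L{\left(U \right)} = 2 \left(6 + 0\right) 1 = 2 \cdot 6 \cdot 1 = 2 \cdot 6 = 12$)
$X{\left(T \right)} = -5$ ($X{\left(T \right)} = \left(-1\right) 5 = -5$)
$W{\left(b,B \right)} = -15$ ($W{\left(b,B \right)} = \left(-5\right) 3 = -15$)
$\frac{W{\left(-172,166 \right)}}{-39081} - \frac{49437}{19978} = - \frac{15}{-39081} - \frac{49437}{19978} = \left(-15\right) \left(- \frac{1}{39081}\right) - \frac{49437}{19978} = \frac{5}{13027} - \frac{49437}{19978} = - \frac{13141141}{5311294}$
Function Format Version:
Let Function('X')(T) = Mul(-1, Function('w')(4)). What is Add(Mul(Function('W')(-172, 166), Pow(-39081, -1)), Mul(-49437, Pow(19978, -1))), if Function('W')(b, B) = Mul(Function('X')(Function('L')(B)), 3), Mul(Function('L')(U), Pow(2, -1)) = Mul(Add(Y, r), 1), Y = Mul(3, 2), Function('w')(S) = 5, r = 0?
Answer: Rational(-13141141, 5311294) ≈ -2.4742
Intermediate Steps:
Y = 6
Function('L')(U) = 12 (Function('L')(U) = Mul(2, Mul(Add(6, 0), 1)) = Mul(2, Mul(6, 1)) = Mul(2, 6) = 12)
Function('X')(T) = -5 (Function('X')(T) = Mul(-1, 5) = -5)
Function('W')(b, B) = -15 (Function('W')(b, B) = Mul(-5, 3) = -15)
Add(Mul(Function('W')(-172, 166), Pow(-39081, -1)), Mul(-49437, Pow(19978, -1))) = Add(Mul(-15, Pow(-39081, -1)), Mul(-49437, Pow(19978, -1))) = Add(Mul(-15, Rational(-1, 39081)), Mul(-49437, Rational(1, 19978))) = Add(Rational(5, 13027), Rational(-49437, 19978)) = Rational(-13141141, 5311294)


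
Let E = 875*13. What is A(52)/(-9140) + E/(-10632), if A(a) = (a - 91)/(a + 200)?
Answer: -121293497/113372560 ≈ -1.0699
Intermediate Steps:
A(a) = (-91 + a)/(200 + a)
E = 11375
A(52)/(-9140) + E/(-10632) = ((-91 + 52)/(200 + 52))/(-9140) + 11375/(-10632) = (-39/252)*(-1/9140) + 11375*(-1/10632) = ((1/252)*(-39))*(-1/9140) - 11375/10632 = -13/84*(-1/9140) - 11375/10632 = 13/767760 - 11375/10632 = -121293497/113372560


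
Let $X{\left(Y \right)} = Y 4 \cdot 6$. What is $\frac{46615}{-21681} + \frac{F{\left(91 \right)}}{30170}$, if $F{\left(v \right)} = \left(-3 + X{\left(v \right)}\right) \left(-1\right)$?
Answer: $- \frac{1453660811}{654115770} \approx -2.2223$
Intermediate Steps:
$X{\left(Y \right)} = 24 Y$ ($X{\left(Y \right)} = 4 Y 6 = 24 Y$)
$F{\left(v \right)} = 3 - 24 v$ ($F{\left(v \right)} = \left(-3 + 24 v\right) \left(-1\right) = 3 - 24 v$)
$\frac{46615}{-21681} + \frac{F{\left(91 \right)}}{30170} = \frac{46615}{-21681} + \frac{3 - 2184}{30170} = 46615 \left(- \frac{1}{21681}\right) + \left(3 - 2184\right) \frac{1}{30170} = - \frac{46615}{21681} - \frac{2181}{30170} = - \frac{1453660811}{654115770}$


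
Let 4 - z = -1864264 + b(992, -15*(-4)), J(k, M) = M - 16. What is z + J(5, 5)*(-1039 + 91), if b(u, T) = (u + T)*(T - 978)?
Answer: 2840432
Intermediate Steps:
J(k, M) = -16 + M
b(u, T) = (-978 + T)*(T + u) (b(u, T) = (T + u)*(-978 + T) = (-978 + T)*(T + u))
z = 2830004 (z = 4 - (-1864264 + ((-15*(-4))² - (-14670)*(-4) - 978*992 - 15*(-4)*992)) = 4 - (-1864264 + (60² - 978*60 - 970176 + 60*992)) = 4 - (-1864264 + (3600 - 58680 - 970176 + 59520)) = 4 - (-1864264 - 965736) = 4 - 1*(-2830000) = 4 + 2830000 = 2830004)
z + J(5, 5)*(-1039 + 91) = 2830004 + (-16 + 5)*(-1039 + 91) = 2830004 - 11*(-948) = 2830004 + 10428 = 2840432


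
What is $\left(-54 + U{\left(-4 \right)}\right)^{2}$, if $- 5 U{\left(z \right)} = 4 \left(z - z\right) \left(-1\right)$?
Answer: $2916$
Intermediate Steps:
$U{\left(z \right)} = 0$ ($U{\left(z \right)} = - \frac{4 \left(z - z\right) \left(-1\right)}{5} = - \frac{4 \cdot 0 \left(-1\right)}{5} = - \frac{0 \left(-1\right)}{5} = \left(- \frac{1}{5}\right) 0 = 0$)
$\left(-54 + U{\left(-4 \right)}\right)^{2} = \left(-54 + 0\right)^{2} = \left(-54\right)^{2} = 2916$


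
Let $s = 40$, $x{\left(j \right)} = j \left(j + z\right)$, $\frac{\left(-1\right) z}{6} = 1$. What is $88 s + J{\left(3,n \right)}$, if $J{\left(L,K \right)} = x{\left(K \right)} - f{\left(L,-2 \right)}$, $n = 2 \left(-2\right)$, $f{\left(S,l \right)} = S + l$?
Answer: $3559$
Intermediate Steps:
$z = -6$ ($z = \left(-6\right) 1 = -6$)
$x{\left(j \right)} = j \left(-6 + j\right)$ ($x{\left(j \right)} = j \left(j - 6\right) = j \left(-6 + j\right)$)
$n = -4$
$J{\left(L,K \right)} = 2 - L + K \left(-6 + K\right)$ ($J{\left(L,K \right)} = K \left(-6 + K\right) - \left(L - 2\right) = K \left(-6 + K\right) - \left(-2 + L\right) = 2 - L + K \left(-6 + K\right)$)
$88 s + J{\left(3,n \right)} = 88 \cdot 40 - \left(1 + 4 \left(-6 - 4\right)\right) = 3520 - -39 = 3520 + \left(2 - 3 + 40\right) = 3520 + 39 = 3559$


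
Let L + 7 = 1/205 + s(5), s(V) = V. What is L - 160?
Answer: -33209/205 ≈ -162.00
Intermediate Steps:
L = -409/205 (L = -7 + (1/205 + 5) = -7 + 1026/205 = -409/205 ≈ -1.9951)
L - 160 = -409/205 - 160 = -33209/205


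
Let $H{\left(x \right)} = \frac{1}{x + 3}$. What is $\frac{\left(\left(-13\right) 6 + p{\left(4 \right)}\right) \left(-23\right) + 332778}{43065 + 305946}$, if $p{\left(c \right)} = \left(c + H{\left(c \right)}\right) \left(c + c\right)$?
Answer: $\frac{2336668}{2443077} \approx 0.95644$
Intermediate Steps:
$H{\left(x \right)} = \frac{1}{3 + x}$
$p{\left(c \right)} = 2 c \left(c + \frac{1}{3 + c}\right)$ ($p{\left(c \right)} = \left(c + \frac{1}{3 + c}\right) \left(c + c\right) = \left(c + \frac{1}{3 + c}\right) 2 c = 2 c \left(c + \frac{1}{3 + c}\right)$)
$\frac{\left(\left(-13\right) 6 + p{\left(4 \right)}\right) \left(-23\right) + 332778}{43065 + 305946} = \frac{\left(\left(-13\right) 6 + 2 \cdot 4 \frac{1}{3 + 4} \left(1 + 4 \left(3 + 4\right)\right)\right) \left(-23\right) + 332778}{43065 + 305946} = \frac{\left(-78 + 2 \cdot 4 \cdot \frac{1}{7} \left(1 + 4 \cdot 7\right)\right) \left(-23\right) + 332778}{349011} = \left(\left(-78 + 2 \cdot 4 \cdot \frac{1}{7} \left(1 + 28\right)\right) \left(-23\right) + 332778\right) \frac{1}{349011} = \left(\left(-78 + 2 \cdot 4 \cdot \frac{1}{7} \cdot 29\right) \left(-23\right) + 332778\right) \frac{1}{349011} = \left(\left(-78 + \frac{232}{7}\right) \left(-23\right) + 332778\right) \frac{1}{349011} = \left(\left(- \frac{314}{7}\right) \left(-23\right) + 332778\right) \frac{1}{349011} = \left(\frac{7222}{7} + 332778\right) \frac{1}{349011} = \frac{2336668}{7} \cdot \frac{1}{349011} = \frac{2336668}{2443077}$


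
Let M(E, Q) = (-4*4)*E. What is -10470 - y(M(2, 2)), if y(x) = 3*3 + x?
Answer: -10447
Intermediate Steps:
M(E, Q) = -16*E
y(x) = 9 + x
-10470 - y(M(2, 2)) = -10470 - (9 - 16*2) = -10470 - (9 - 32) = -10470 - 1*(-23) = -10470 + 23 = -10447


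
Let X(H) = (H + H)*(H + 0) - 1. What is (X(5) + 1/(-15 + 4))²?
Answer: 289444/121 ≈ 2392.1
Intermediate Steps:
X(H) = -1 + 2*H² (X(H) = (2*H)*H - 1 = 2*H² - 1 = -1 + 2*H²)
(X(5) + 1/(-15 + 4))² = ((-1 + 2*5²) + 1/(-15 + 4))² = ((-1 + 2*25) + 1/(-11))² = ((-1 + 50) - 1/11)² = (49 - 1/11)² = (538/11)² = 289444/121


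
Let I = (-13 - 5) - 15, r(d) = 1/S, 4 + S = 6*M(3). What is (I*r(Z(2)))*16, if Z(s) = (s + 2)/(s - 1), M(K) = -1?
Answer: 264/5 ≈ 52.800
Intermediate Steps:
Z(s) = (2 + s)/(-1 + s)
S = -10 (S = -4 + 6*(-1) = -4 - 6 = -10)
r(d) = -⅒ (r(d) = 1/(-10) = -⅒)
I = -33 (I = -18 - 15 = -33)
(I*r(Z(2)))*16 = -33*(-⅒)*16 = (33/10)*16 = 264/5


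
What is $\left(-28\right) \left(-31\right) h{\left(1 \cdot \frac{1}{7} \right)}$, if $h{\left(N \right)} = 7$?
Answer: $6076$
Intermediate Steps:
$\left(-28\right) \left(-31\right) h{\left(1 \cdot \frac{1}{7} \right)} = \left(-28\right) \left(-31\right) 7 = 868 \cdot 7 = 6076$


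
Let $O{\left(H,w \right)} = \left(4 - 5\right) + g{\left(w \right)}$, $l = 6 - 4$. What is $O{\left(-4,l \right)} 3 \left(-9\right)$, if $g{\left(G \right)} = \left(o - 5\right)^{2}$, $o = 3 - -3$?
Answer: $0$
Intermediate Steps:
$o = 6$ ($o = 3 + 3 = 6$)
$l = 2$ ($l = 6 - 4 = 2$)
$g{\left(G \right)} = 1$ ($g{\left(G \right)} = \left(6 - 5\right)^{2} = 1^{2} = 1$)
$O{\left(H,w \right)} = 0$ ($O{\left(H,w \right)} = \left(4 - 5\right) + 1 = -1 + 1 = 0$)
$O{\left(-4,l \right)} 3 \left(-9\right) = 0 \cdot 3 \left(-9\right) = 0 \left(-9\right) = 0$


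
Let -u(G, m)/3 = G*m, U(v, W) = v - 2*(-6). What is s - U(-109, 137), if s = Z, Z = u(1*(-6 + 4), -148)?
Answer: -791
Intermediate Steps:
U(v, W) = 12 + v (U(v, W) = v + 12 = 12 + v)
u(G, m) = -3*G*m
Z = -888 (Z = -3*1*(-6 + 4)*(-148) = -3*1*(-2)*(-148) = -3*(-2)*(-148) = -888)
s = -888
s - U(-109, 137) = -888 - (12 - 109) = -888 - 1*(-97) = -888 + 97 = -791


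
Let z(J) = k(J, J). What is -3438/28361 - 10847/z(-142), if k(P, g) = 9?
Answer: -307662709/255249 ≈ -1205.3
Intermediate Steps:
z(J) = 9
-3438/28361 - 10847/z(-142) = -3438/28361 - 10847/9 = -307662709/255249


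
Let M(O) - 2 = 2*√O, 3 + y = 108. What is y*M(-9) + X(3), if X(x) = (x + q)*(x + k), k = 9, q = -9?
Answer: 138 + 630*I ≈ 138.0 + 630.0*I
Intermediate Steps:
X(x) = (-9 + x)*(9 + x) (X(x) = (x - 9)*(x + 9) = (-9 + x)*(9 + x))
y = 105 (y = -3 + 108 = 105)
M(O) = 2 + 2*√O
y*M(-9) + X(3) = 105*(2 + 2*√(-9)) + (-81 + 3²) = 105*(2 + 2*(3*I)) + (-81 + 9) = 105*(2 + 6*I) - 72 = (210 + 630*I) - 72 = 138 + 630*I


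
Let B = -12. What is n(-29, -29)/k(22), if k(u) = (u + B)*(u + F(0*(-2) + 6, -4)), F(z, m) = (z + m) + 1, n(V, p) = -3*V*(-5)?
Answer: -87/50 ≈ -1.7400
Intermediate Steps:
n(V, p) = 15*V
F(z, m) = 1 + m + z (F(z, m) = (m + z) + 1 = 1 + m + z)
k(u) = (-12 + u)*(3 + u) (k(u) = (u - 12)*(u + (1 - 4 + (0*(-2) + 6))) = (-12 + u)*(u + (1 - 4 + (0 + 6))) = (-12 + u)*(u + (1 - 4 + 6)) = (-12 + u)*(u + 3) = (-12 + u)*(3 + u))
n(-29, -29)/k(22) = (15*(-29))/(-36 + 22**2 - 9*22) = -435/(-36 + 484 - 198) = -435/250 = -435*1/250 = -87/50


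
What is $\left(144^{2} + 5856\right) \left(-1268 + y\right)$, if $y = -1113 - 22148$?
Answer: $-652275168$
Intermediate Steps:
$y = -23261$
$\left(144^{2} + 5856\right) \left(-1268 + y\right) = \left(144^{2} + 5856\right) \left(-1268 - 23261\right) = \left(20736 + 5856\right) \left(-24529\right) = 26592 \left(-24529\right) = -652275168$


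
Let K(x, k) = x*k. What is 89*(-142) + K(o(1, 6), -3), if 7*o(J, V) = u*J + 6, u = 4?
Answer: -88496/7 ≈ -12642.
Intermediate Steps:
o(J, V) = 6/7 + 4*J/7 (o(J, V) = (4*J + 6)/7 = (6 + 4*J)/7 = 6/7 + 4*J/7)
K(x, k) = k*x
89*(-142) + K(o(1, 6), -3) = 89*(-142) - 3*(6/7 + (4/7)*1) = -12638 - 3*(6/7 + 4/7) = -12638 - 3*10/7 = -12638 - 30/7 = -88496/7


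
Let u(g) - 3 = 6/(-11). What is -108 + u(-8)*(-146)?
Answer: -5130/11 ≈ -466.36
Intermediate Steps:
u(g) = 27/11 (u(g) = 3 + 6/(-11) = 3 + 6*(-1/11) = 3 - 6/11 = 27/11)
-108 + u(-8)*(-146) = -108 + (27/11)*(-146) = -108 - 3942/11 = -5130/11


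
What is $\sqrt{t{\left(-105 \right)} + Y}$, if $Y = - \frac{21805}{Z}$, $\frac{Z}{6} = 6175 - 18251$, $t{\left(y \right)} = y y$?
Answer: $\frac{7 \sqrt{295313357130}}{36228} \approx 105.0$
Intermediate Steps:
$t{\left(y \right)} = y^{2}$
$Z = -72456$ ($Z = 6 \left(6175 - 18251\right) = 6 \left(-12076\right) = -72456$)
$Y = \frac{21805}{72456}$ ($Y = - \frac{21805}{-72456} = \left(-21805\right) \left(- \frac{1}{72456}\right) = \frac{21805}{72456} \approx 0.30094$)
$\sqrt{t{\left(-105 \right)} + Y} = \sqrt{\left(-105\right)^{2} + \frac{21805}{72456}} = \sqrt{11025 + \frac{21805}{72456}} = \sqrt{\frac{798849205}{72456}} = \frac{7 \sqrt{295313357130}}{36228}$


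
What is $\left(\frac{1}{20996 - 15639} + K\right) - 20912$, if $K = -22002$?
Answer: $- \frac{229890297}{5357} \approx -42914.0$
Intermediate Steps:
$\left(\frac{1}{20996 - 15639} + K\right) - 20912 = \left(\frac{1}{20996 - 15639} - 22002\right) - 20912 = \left(\frac{1}{5357} - 22002\right) - 20912 = - \frac{117864713}{5357} - 20912 = - \frac{229890297}{5357}$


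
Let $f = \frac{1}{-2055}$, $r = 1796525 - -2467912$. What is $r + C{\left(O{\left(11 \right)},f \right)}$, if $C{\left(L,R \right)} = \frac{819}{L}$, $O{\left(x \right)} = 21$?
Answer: $4264476$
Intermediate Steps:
$r = 4264437$ ($r = 1796525 + 2467912 = 4264437$)
$f = - \frac{1}{2055} \approx -0.00048662$
$r + C{\left(O{\left(11 \right)},f \right)} = 4264437 + \frac{819}{21} = 4264437 + 819 \cdot \frac{1}{21} = 4264437 + 39 = 4264476$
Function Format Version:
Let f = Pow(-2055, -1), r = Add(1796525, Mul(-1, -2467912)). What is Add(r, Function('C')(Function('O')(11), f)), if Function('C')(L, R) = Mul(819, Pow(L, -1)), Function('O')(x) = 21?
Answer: 4264476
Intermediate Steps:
r = 4264437 (r = Add(1796525, 2467912) = 4264437)
f = Rational(-1, 2055) ≈ -0.00048662
Add(r, Function('C')(Function('O')(11), f)) = Add(4264437, Mul(819, Pow(21, -1))) = Add(4264437, Mul(819, Rational(1, 21))) = Add(4264437, 39) = 4264476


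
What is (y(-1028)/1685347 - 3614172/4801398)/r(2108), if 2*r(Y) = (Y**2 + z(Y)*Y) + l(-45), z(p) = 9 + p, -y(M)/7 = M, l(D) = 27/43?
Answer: -86811024113356/516501509589712453877 ≈ -1.6808e-7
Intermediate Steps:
l(D) = 27/43 (l(D) = 27*(1/43) = 27/43)
y(M) = -7*M
r(Y) = 27/86 + Y**2/2 + Y*(9 + Y)/2 (r(Y) = ((Y**2 + (9 + Y)*Y) + 27/43)/2 = ((Y**2 + Y*(9 + Y)) + 27/43)/2 = (27/43 + Y**2 + Y*(9 + Y))/2 = 27/86 + Y**2/2 + Y*(9 + Y)/2)
(y(-1028)/1685347 - 3614172/4801398)/r(2108) = (-7*(-1028)/1685347 - 3614172/4801398)/(27/86 + 2108**2 + (9/2)*2108) = (7196*(1/1685347) - 3614172*1/4801398)/(27/86 + 4443664 + 9486) = (7196/1685347 - 602362/800233)/(382970927/86) = -1009430512946/1348670285851*86/382970927 = -86811024113356/516501509589712453877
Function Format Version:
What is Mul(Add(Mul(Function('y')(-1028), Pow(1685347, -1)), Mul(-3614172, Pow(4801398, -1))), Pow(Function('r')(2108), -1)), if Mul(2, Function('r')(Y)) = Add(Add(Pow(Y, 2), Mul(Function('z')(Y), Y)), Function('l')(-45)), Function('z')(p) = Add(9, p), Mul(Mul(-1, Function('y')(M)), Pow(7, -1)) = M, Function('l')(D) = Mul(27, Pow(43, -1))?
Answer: Rational(-86811024113356, 516501509589712453877) ≈ -1.6808e-7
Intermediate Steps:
Function('l')(D) = Rational(27, 43) (Function('l')(D) = Mul(27, Rational(1, 43)) = Rational(27, 43))
Function('y')(M) = Mul(-7, M)
Function('r')(Y) = Add(Rational(27, 86), Mul(Rational(1, 2), Pow(Y, 2)), Mul(Rational(1, 2), Y, Add(9, Y))) (Function('r')(Y) = Mul(Rational(1, 2), Add(Add(Pow(Y, 2), Mul(Add(9, Y), Y)), Rational(27, 43))) = Mul(Rational(1, 2), Add(Add(Pow(Y, 2), Mul(Y, Add(9, Y))), Rational(27, 43))) = Mul(Rational(1, 2), Add(Rational(27, 43), Pow(Y, 2), Mul(Y, Add(9, Y)))) = Add(Rational(27, 86), Mul(Rational(1, 2), Pow(Y, 2)), Mul(Rational(1, 2), Y, Add(9, Y))))
Mul(Add(Mul(Function('y')(-1028), Pow(1685347, -1)), Mul(-3614172, Pow(4801398, -1))), Pow(Function('r')(2108), -1)) = Mul(Add(Mul(Mul(-7, -1028), Pow(1685347, -1)), Mul(-3614172, Pow(4801398, -1))), Pow(Add(Rational(27, 86), Pow(2108, 2), Mul(Rational(9, 2), 2108)), -1)) = Mul(Add(Mul(7196, Rational(1, 1685347)), Mul(-3614172, Rational(1, 4801398))), Pow(Add(Rational(27, 86), 4443664, 9486), -1)) = Mul(Add(Rational(7196, 1685347), Rational(-602362, 800233)), Pow(Rational(382970927, 86), -1)) = Mul(Rational(-1009430512946, 1348670285851), Rational(86, 382970927)) = Rational(-86811024113356, 516501509589712453877)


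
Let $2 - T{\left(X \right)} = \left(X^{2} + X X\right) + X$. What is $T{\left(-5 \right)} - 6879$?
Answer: $-6922$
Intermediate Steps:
$T{\left(X \right)} = 2 - X - 2 X^{2}$ ($T{\left(X \right)} = 2 - \left(\left(X^{2} + X X\right) + X\right) = 2 - \left(\left(X^{2} + X^{2}\right) + X\right) = 2 - \left(2 X^{2} + X\right) = 2 - \left(X + 2 X^{2}\right) = 2 - X - 2 X^{2}$)
$T{\left(-5 \right)} - 6879 = \left(2 - -5 - 2 \left(-5\right)^{2}\right) - 6879 = \left(2 + 5 - 50\right) - 6879 = -43 - 6879 = -6922$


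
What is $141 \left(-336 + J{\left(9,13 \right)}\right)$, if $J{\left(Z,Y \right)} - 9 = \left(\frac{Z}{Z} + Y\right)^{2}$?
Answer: $-18471$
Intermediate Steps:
$J{\left(Z,Y \right)} = 9 + \left(1 + Y\right)^{2}$ ($J{\left(Z,Y \right)} = 9 + \left(\frac{Z}{Z} + Y\right)^{2} = 9 + \left(1 + Y\right)^{2}$)
$141 \left(-336 + J{\left(9,13 \right)}\right) = 141 \left(-336 + \left(9 + \left(1 + 13\right)^{2}\right)\right) = 141 \left(-336 + \left(9 + 14^{2}\right)\right) = 141 \left(-336 + \left(9 + 196\right)\right) = 141 \left(-336 + 205\right) = 141 \left(-131\right) = -18471$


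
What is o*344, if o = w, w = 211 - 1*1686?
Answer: -507400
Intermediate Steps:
w = -1475 (w = 211 - 1686 = -1475)
o = -1475
o*344 = -1475*344 = -507400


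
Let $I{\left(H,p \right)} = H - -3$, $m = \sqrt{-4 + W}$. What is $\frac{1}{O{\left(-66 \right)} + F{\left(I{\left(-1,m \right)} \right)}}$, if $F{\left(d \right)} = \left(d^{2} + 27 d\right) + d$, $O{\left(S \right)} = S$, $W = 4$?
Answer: $- \frac{1}{6} \approx -0.16667$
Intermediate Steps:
$m = 0$ ($m = \sqrt{-4 + 4} = \sqrt{0} = 0$)
$I{\left(H,p \right)} = 3 + H$ ($I{\left(H,p \right)} = H + 3 = 3 + H$)
$F{\left(d \right)} = d^{2} + 28 d$
$\frac{1}{O{\left(-66 \right)} + F{\left(I{\left(-1,m \right)} \right)}} = \frac{1}{-66 + \left(3 - 1\right) \left(28 + \left(3 - 1\right)\right)} = \frac{1}{-66 + 2 \left(28 + 2\right)} = \frac{1}{-66 + 2 \cdot 30} = \frac{1}{-66 + 60} = \frac{1}{-6} = - \frac{1}{6}$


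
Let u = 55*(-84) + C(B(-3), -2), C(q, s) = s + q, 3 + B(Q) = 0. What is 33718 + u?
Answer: 29093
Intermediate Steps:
B(Q) = -3 (B(Q) = -3 + 0 = -3)
C(q, s) = q + s
u = -4625 (u = 55*(-84) + (-3 - 2) = -4620 - 5 = -4625)
33718 + u = 33718 - 4625 = 29093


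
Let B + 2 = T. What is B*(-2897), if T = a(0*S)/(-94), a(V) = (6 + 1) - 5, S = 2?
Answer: 275215/47 ≈ 5855.6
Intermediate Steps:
a(V) = 2 (a(V) = 7 - 5 = 2)
T = -1/47 (T = 2/(-94) = 2*(-1/94) = -1/47 ≈ -0.021277)
B = -95/47 (B = -2 - 1/47 = -95/47 ≈ -2.0213)
B*(-2897) = -95/47*(-2897) = 275215/47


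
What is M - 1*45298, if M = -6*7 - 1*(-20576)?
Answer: -24764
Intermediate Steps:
M = 20534 (M = -42 + 20576 = 20534)
M - 1*45298 = 20534 - 1*45298 = 20534 - 45298 = -24764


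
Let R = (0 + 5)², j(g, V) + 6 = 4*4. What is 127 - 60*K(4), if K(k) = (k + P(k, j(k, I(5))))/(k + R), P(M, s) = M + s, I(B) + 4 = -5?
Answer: 2603/29 ≈ 89.759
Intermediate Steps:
I(B) = -9 (I(B) = -4 - 5 = -9)
j(g, V) = 10 (j(g, V) = -6 + 4*4 = -6 + 16 = 10)
R = 25 (R = 5² = 25)
K(k) = (10 + 2*k)/(25 + k) (K(k) = (k + (k + 10))/(k + 25) = (k + (10 + k))/(25 + k) = (10 + 2*k)/(25 + k))
127 - 60*K(4) = 127 - 120*(5 + 4)/(25 + 4) = 127 - 120*9/29 = 127 - 60*18/29 = 127 - 1080/29 = 2603/29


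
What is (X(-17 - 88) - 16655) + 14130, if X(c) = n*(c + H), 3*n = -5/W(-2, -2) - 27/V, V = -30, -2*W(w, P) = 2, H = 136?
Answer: -73921/30 ≈ -2464.0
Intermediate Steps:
W(w, P) = -1 (W(w, P) = -½*2 = -1)
n = 59/30 (n = (-5/(-1) - 27/(-30))/3 = (-5*(-1) - 27*(-1/30))/3 = (5 + 9/10)/3 = (⅓)*(59/10) = 59/30 ≈ 1.9667)
X(c) = 4012/15 + 59*c/30 (X(c) = 59*(c + 136)/30 = 59*(136 + c)/30 = 4012/15 + 59*c/30)
(X(-17 - 88) - 16655) + 14130 = ((4012/15 + 59*(-17 - 88)/30) - 16655) + 14130 = ((4012/15 + (59/30)*(-105)) - 16655) + 14130 = ((4012/15 - 413/2) - 16655) + 14130 = (1829/30 - 16655) + 14130 = -497821/30 + 14130 = -73921/30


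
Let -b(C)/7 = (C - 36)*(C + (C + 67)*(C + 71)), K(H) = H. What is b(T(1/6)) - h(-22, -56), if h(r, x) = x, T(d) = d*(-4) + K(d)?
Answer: 9582209/8 ≈ 1.1978e+6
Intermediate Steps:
T(d) = -3*d (T(d) = d*(-4) + d = -4*d + d = -3*d)
b(C) = -7*(-36 + C)*(C + (67 + C)*(71 + C)) (b(C) = -7*(C - 36)*(C + (C + 67)*(C + 71)) = -7*(-36 + C)*(C + (67 + C)*(71 + C)))
b(T(1/6)) - h(-22, -56) = (1198764 - 721*(-3/6)**2 - 7*(-3/6)**3 + 1729*(-3/6)) - 1*(-56) = (1198764 - 721*(-3*1/6)**2 - 7*(-3*1/6)**3 + 1729*(-3*1/6)) + 56 = (1198764 - 721*(-1/2)**2 - 7*(-1/2)**3 + 1729*(-1/2)) + 56 = (1198764 - 721*1/4 - 7*(-1/8) - 1729/2) + 56 = (1198764 - 721/4 + 7/8 - 1729/2) + 56 = 9581761/8 + 56 = 9582209/8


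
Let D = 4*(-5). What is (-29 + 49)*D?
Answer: -400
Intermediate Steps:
D = -20
(-29 + 49)*D = (-29 + 49)*(-20) = 20*(-20) = -400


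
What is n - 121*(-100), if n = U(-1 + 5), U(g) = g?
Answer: 12104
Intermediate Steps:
n = 4 (n = -1 + 5 = 4)
n - 121*(-100) = 4 - 121*(-100) = 4 + 12100 = 12104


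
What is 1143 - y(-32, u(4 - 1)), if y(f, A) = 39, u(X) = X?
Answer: 1104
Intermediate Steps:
1143 - y(-32, u(4 - 1)) = 1143 - 1*39 = 1143 - 39 = 1104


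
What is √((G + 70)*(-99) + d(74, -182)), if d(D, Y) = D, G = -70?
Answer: √74 ≈ 8.6023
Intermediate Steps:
√((G + 70)*(-99) + d(74, -182)) = √((-70 + 70)*(-99) + 74) = √(0*(-99) + 74) = √(0 + 74) = √74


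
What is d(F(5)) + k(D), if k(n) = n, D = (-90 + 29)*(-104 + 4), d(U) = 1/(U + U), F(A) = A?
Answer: 61001/10 ≈ 6100.1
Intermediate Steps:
d(U) = 1/(2*U)
D = 6100 (D = -61*(-100) = 6100)
d(F(5)) + k(D) = (½)/5 + 6100 = (½)*(⅕) + 6100 = ⅒ + 6100 = 61001/10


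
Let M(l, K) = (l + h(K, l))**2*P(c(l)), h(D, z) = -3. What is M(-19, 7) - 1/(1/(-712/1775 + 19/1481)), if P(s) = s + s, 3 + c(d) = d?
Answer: -55981371653/2628775 ≈ -21296.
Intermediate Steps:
c(d) = -3 + d
P(s) = 2*s
M(l, K) = (-3 + l)**2*(-6 + 2*l) (M(l, K) = (l - 3)**2*(2*(-3 + l)) = (-3 + l)**2*(-6 + 2*l))
M(-19, 7) - 1/(1/(-712/1775 + 19/1481)) = 2*(-3 - 19)**3 - 1/(1/(-712/1775 + 19/1481)) = 2*(-22)**3 - 1/(1/(-712*1/1775 + 19*(1/1481))) = 2*(-10648) - 1/(1/(-712/1775 + 19/1481)) = -21296 - 1/(1/(-1020747/2628775)) = -21296 - 1/(-2628775/1020747) = -21296 - 1*(-1020747/2628775) = -21296 + 1020747/2628775 = -55981371653/2628775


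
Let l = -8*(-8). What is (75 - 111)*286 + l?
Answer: -10232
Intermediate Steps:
l = 64
(75 - 111)*286 + l = (75 - 111)*286 + 64 = -36*286 + 64 = -10296 + 64 = -10232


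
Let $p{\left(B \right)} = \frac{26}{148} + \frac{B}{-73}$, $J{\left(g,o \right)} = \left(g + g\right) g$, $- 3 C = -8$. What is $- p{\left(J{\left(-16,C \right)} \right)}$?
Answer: $\frac{36939}{5402} \approx 6.838$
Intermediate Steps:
$C = \frac{8}{3}$ ($C = \left(- \frac{1}{3}\right) \left(-8\right) = \frac{8}{3} \approx 2.6667$)
$J{\left(g,o \right)} = 2 g^{2}$ ($J{\left(g,o \right)} = 2 g g = 2 g^{2}$)
$p{\left(B \right)} = \frac{13}{74} - \frac{B}{73}$ ($p{\left(B \right)} = 26 \cdot \frac{1}{148} + B \left(- \frac{1}{73}\right) = \frac{13}{74} - \frac{B}{73}$)
$- p{\left(J{\left(-16,C \right)} \right)} = - (\frac{13}{74} - \frac{2 \left(-16\right)^{2}}{73}) = - (\frac{13}{74} - \frac{2 \cdot 256}{73}) = - (\frac{13}{74} - \frac{512}{73}) = \left(-1\right) \left(- \frac{36939}{5402}\right) = \frac{36939}{5402}$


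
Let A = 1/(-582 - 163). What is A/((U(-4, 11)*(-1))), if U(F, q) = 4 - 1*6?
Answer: -1/1490 ≈ -0.00067114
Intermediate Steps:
U(F, q) = -2 (U(F, q) = 4 - 6 = -2)
A = -1/745 (A = 1/(-745) = -1/745 ≈ -0.0013423)
A/((U(-4, 11)*(-1))) = -1/(745*((-2*(-1)))) = -1/745/2 = -1/745*½ = -1/1490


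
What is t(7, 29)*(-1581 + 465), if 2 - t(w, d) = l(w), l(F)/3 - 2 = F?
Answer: 27900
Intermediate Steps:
l(F) = 6 + 3*F
t(w, d) = -4 - 3*w (t(w, d) = 2 - (6 + 3*w) = 2 + (-6 - 3*w) = -4 - 3*w)
t(7, 29)*(-1581 + 465) = (-4 - 3*7)*(-1581 + 465) = (-4 - 21)*(-1116) = -25*(-1116) = 27900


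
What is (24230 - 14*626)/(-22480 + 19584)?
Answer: -7733/1448 ≈ -5.3405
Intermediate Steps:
(24230 - 14*626)/(-22480 + 19584) = (24230 - 8764)/(-2896) = 15466*(-1/2896) = -7733/1448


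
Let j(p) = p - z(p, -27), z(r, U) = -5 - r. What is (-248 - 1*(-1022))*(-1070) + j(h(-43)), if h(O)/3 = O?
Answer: -828433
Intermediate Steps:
h(O) = 3*O
j(p) = 5 + 2*p (j(p) = p - (-5 - p) = p + (5 + p) = 5 + 2*p)
(-248 - 1*(-1022))*(-1070) + j(h(-43)) = (-248 - 1*(-1022))*(-1070) + (5 + 2*(3*(-43))) = (-248 + 1022)*(-1070) + (5 + 2*(-129)) = 774*(-1070) + (5 - 258) = -828180 - 253 = -828433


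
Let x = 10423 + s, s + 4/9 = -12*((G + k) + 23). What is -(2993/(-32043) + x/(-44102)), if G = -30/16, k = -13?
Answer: 2777058247/8478962316 ≈ 0.32752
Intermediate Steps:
G = -15/8 (G = -30*1/16 = -15/8 ≈ -1.8750)
s = -1763/18 (s = -4/9 - 12*((-15/8 - 13) + 23) = -4/9 - 12*(-119/8 + 23) = -4/9 - 12*65/8 = -4/9 - 195/2 = -1763/18 ≈ -97.944)
x = 185851/18 (x = 10423 - 1763/18 = 185851/18 ≈ 10325.)
-(2993/(-32043) + x/(-44102)) = -(2993/(-32043) + (185851/18)/(-44102)) = -(2993*(-1/32043) + (185851/18)*(-1/44102)) = -(-2993/32043 - 185851/793836) = -1*(-2777058247/8478962316) = 2777058247/8478962316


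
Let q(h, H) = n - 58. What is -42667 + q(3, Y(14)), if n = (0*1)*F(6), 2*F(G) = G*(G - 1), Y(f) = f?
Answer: -42725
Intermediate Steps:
F(G) = G*(-1 + G)/2 (F(G) = (G*(G - 1))/2 = (G*(-1 + G))/2 = G*(-1 + G)/2)
n = 0 (n = (0*1)*((½)*6*(-1 + 6)) = 0*((½)*6*5) = 0*15 = 0)
q(h, H) = -58 (q(h, H) = 0 - 58 = -58)
-42667 + q(3, Y(14)) = -42667 - 58 = -42725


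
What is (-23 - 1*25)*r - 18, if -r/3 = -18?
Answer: -2610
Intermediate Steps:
r = 54 (r = -3*(-18) = 54)
(-23 - 1*25)*r - 18 = (-23 - 1*25)*54 - 18 = (-23 - 25)*54 - 18 = -48*54 - 18 = -2592 - 18 = -2610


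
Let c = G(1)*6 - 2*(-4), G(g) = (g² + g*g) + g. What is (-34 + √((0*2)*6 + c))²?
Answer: (34 - √26)² ≈ 835.27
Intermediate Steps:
G(g) = g + 2*g² (G(g) = (g² + g²) + g = 2*g² + g = g + 2*g²)
c = 26 (c = (1*(1 + 2*1))*6 - 2*(-4) = (1*(1 + 2))*6 + 8 = (1*3)*6 + 8 = 3*6 + 8 = 18 + 8 = 26)
(-34 + √((0*2)*6 + c))² = (-34 + √((0*2)*6 + 26))² = (-34 + √(0*6 + 26))² = (-34 + √(0 + 26))² = (-34 + √26)²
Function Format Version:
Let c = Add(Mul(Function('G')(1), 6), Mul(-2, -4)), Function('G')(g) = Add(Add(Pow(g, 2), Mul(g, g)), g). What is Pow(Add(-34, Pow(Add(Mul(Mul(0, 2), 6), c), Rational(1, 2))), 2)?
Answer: Pow(Add(34, Mul(-1, Pow(26, Rational(1, 2)))), 2) ≈ 835.27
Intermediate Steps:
Function('G')(g) = Add(g, Mul(2, Pow(g, 2))) (Function('G')(g) = Add(Add(Pow(g, 2), Pow(g, 2)), g) = Add(Mul(2, Pow(g, 2)), g) = Add(g, Mul(2, Pow(g, 2))))
c = 26 (c = Add(Mul(Mul(1, Add(1, Mul(2, 1))), 6), Mul(-2, -4)) = Add(Mul(Mul(1, Add(1, 2)), 6), 8) = Add(Mul(Mul(1, 3), 6), 8) = Add(Mul(3, 6), 8) = Add(18, 8) = 26)
Pow(Add(-34, Pow(Add(Mul(Mul(0, 2), 6), c), Rational(1, 2))), 2) = Pow(Add(-34, Pow(Add(Mul(Mul(0, 2), 6), 26), Rational(1, 2))), 2) = Pow(Add(-34, Pow(Add(Mul(0, 6), 26), Rational(1, 2))), 2) = Pow(Add(-34, Pow(Add(0, 26), Rational(1, 2))), 2) = Pow(Add(-34, Pow(26, Rational(1, 2))), 2)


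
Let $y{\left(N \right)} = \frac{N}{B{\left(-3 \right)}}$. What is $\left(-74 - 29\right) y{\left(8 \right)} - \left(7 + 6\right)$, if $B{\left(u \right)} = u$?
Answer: $\frac{785}{3} \approx 261.67$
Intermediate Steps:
$y{\left(N \right)} = - \frac{N}{3}$ ($y{\left(N \right)} = \frac{N}{-3} = N \left(- \frac{1}{3}\right) = - \frac{N}{3}$)
$\left(-74 - 29\right) y{\left(8 \right)} - \left(7 + 6\right) = \left(-74 - 29\right) \left(\left(- \frac{1}{3}\right) 8\right) - \left(7 + 6\right) = \left(-103\right) \left(- \frac{8}{3}\right) - 13 = \frac{824}{3} - 13 = \frac{785}{3}$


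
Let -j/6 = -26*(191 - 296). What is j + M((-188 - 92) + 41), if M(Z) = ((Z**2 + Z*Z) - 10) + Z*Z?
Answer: 154973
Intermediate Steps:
M(Z) = -10 + 3*Z**2 (M(Z) = ((Z**2 + Z**2) - 10) + Z**2 = (2*Z**2 - 10) + Z**2 = (-10 + 2*Z**2) + Z**2 = -10 + 3*Z**2)
j = -16380 (j = -(-156)*(191 - 296) = -(-156)*(-105) = -6*2730 = -16380)
j + M((-188 - 92) + 41) = -16380 + (-10 + 3*((-188 - 92) + 41)**2) = -16380 + (-10 + 3*(-280 + 41)**2) = -16380 + (-10 + 3*(-239)**2) = -16380 + (-10 + 3*57121) = -16380 + (-10 + 171363) = -16380 + 171353 = 154973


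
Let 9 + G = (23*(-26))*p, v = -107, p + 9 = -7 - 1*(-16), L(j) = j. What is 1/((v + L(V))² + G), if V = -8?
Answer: 1/13216 ≈ 7.5666e-5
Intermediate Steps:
p = 0 (p = -9 + (-7 - 1*(-16)) = -9 + (-7 + 16) = -9 + 9 = 0)
G = -9 (G = -9 + (23*(-26))*0 = -9 - 598*0 = -9 + 0 = -9)
1/((v + L(V))² + G) = 1/((-107 - 8)² - 9) = 1/((-115)² - 9) = 1/(13225 - 9) = 1/13216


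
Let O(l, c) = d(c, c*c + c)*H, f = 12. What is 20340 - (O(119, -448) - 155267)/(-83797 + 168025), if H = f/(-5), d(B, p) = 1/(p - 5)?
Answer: 1715503044747697/84333706140 ≈ 20342.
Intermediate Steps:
d(B, p) = 1/(-5 + p)
H = -12/5 (H = 12/(-5) = 12*(-1/5) = -12/5 ≈ -2.4000)
O(l, c) = -12/(5*(-5 + c + c**2)) (O(l, c) = -12/5/(-5 + (c*c + c)) = -12/5/(-5 + (c**2 + c)) = -12/5/(-5 + (c + c**2)) = -12/5/(-5 + c + c**2) = -12/(5*(-5 + c + c**2)))
20340 - (O(119, -448) - 155267)/(-83797 + 168025) = 20340 - (-12/(-25 + 5*(-448)*(1 - 448)) - 155267)/(-83797 + 168025) = 20340 - (-12/(-25 + 5*(-448)*(-447)) - 155267)/84228 = 20340 - (-12/(-25 + 1001280) - 155267)/84228 = 20340 - (-12/1001255 - 155267)/84228 = 20340 - (-155461860097)/(1001255*84228) = 20340 - 1*(-155461860097/84333706140) = 20340 + 155461860097/84333706140 = 1715503044747697/84333706140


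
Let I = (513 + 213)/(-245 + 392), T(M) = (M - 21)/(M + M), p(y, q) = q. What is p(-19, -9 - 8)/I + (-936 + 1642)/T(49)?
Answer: 597149/242 ≈ 2467.6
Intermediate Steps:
T(M) = (-21 + M)/(2*M) (T(M) = (-21 + M)/((2*M)) = (-21 + M)*(1/(2*M)) = (-21 + M)/(2*M))
I = 242/49 (I = 726/147 = 726*(1/147) = 242/49 ≈ 4.9388)
p(-19, -9 - 8)/I + (-936 + 1642)/T(49) = (-9 - 8)/(242/49) + (-936 + 1642)/(((½)*(-21 + 49)/49)) = -17*49/242 + 706/(((½)*(1/49)*28)) = -833/242 + 706/(2/7) = -833/242 + 706*(7/2) = -833/242 + 2471 = 597149/242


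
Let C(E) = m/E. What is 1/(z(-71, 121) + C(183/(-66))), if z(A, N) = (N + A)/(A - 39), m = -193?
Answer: 671/46401 ≈ 0.014461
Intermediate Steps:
z(A, N) = (A + N)/(-39 + A)
C(E) = -193/E
1/(z(-71, 121) + C(183/(-66))) = 1/((-71 + 121)/(-39 - 71) - 193/(183/(-66))) = 1/(50/(-110) - 193/(183*(-1/66))) = 1/(-1/110*50 - 193/(-61/22)) = 1/(-5/11 - 193*(-22/61)) = 1/(-5/11 + 4246/61) = 1/(46401/671) = 671/46401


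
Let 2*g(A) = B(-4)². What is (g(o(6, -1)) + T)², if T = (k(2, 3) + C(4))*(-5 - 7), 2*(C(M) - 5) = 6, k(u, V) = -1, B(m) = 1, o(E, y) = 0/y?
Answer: 27889/4 ≈ 6972.3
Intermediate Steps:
o(E, y) = 0
C(M) = 8 (C(M) = 5 + (½)*6 = 5 + 3 = 8)
T = -84 (T = (-1 + 8)*(-5 - 7) = 7*(-12) = -84)
g(A) = ½ (g(A) = (½)*1² = (½)*1 = ½)
(g(o(6, -1)) + T)² = (½ - 84)² = (-167/2)² = 27889/4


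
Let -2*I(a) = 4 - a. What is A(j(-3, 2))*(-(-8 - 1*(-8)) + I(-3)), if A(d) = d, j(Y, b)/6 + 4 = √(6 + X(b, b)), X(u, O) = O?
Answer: 84 - 42*√2 ≈ 24.603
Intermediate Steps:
I(a) = -2 + a/2 (I(a) = -(4 - a)/2 = -2 + a/2)
j(Y, b) = -24 + 6*√(6 + b)
A(j(-3, 2))*(-(-8 - 1*(-8)) + I(-3)) = (-24 + 6*√(6 + 2))*(-(-8 - 1*(-8)) + (-2 + (½)*(-3))) = (-24 + 6*√8)*(-(-8 + 8) + (-2 - 3/2)) = (-24 + 6*(2*√2))*(-1*0 - 7/2) = (-24 + 12*√2)*(0 - 7/2) = (-24 + 12*√2)*(-7/2) = 84 - 42*√2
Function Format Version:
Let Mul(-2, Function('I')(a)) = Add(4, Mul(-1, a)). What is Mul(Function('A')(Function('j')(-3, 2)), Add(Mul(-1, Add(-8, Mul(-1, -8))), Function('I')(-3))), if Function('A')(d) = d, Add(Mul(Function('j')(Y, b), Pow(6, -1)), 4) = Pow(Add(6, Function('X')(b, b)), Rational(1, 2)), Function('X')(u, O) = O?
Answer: Add(84, Mul(-42, Pow(2, Rational(1, 2)))) ≈ 24.603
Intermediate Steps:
Function('I')(a) = Add(-2, Mul(Rational(1, 2), a)) (Function('I')(a) = Mul(Rational(-1, 2), Add(4, Mul(-1, a))) = Add(-2, Mul(Rational(1, 2), a)))
Function('j')(Y, b) = Add(-24, Mul(6, Pow(Add(6, b), Rational(1, 2))))
Mul(Function('A')(Function('j')(-3, 2)), Add(Mul(-1, Add(-8, Mul(-1, -8))), Function('I')(-3))) = Mul(Add(-24, Mul(6, Pow(Add(6, 2), Rational(1, 2)))), Add(Mul(-1, Add(-8, Mul(-1, -8))), Add(-2, Mul(Rational(1, 2), -3)))) = Mul(Add(-24, Mul(6, Pow(8, Rational(1, 2)))), Add(Mul(-1, Add(-8, 8)), Add(-2, Rational(-3, 2)))) = Mul(Add(-24, Mul(6, Mul(2, Pow(2, Rational(1, 2))))), Add(Mul(-1, 0), Rational(-7, 2))) = Mul(Add(-24, Mul(12, Pow(2, Rational(1, 2)))), Add(0, Rational(-7, 2))) = Mul(Add(-24, Mul(12, Pow(2, Rational(1, 2)))), Rational(-7, 2)) = Add(84, Mul(-42, Pow(2, Rational(1, 2))))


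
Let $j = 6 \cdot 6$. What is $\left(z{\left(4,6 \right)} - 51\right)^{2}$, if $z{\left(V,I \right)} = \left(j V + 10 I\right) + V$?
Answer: $24649$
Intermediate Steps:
$j = 36$
$z{\left(V,I \right)} = 10 I + 37 V$ ($z{\left(V,I \right)} = \left(36 V + 10 I\right) + V = \left(10 I + 36 V\right) + V = 10 I + 37 V$)
$\left(z{\left(4,6 \right)} - 51\right)^{2} = \left(\left(10 \cdot 6 + 37 \cdot 4\right) - 51\right)^{2} = \left(\left(60 + 148\right) - 51\right)^{2} = \left(208 - 51\right)^{2} = 157^{2} = 24649$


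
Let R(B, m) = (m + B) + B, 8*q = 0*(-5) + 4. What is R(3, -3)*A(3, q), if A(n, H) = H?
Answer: 3/2 ≈ 1.5000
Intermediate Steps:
q = ½ (q = (0*(-5) + 4)/8 = (0 + 4)/8 = (⅛)*4 = ½ ≈ 0.50000)
R(B, m) = m + 2*B (R(B, m) = (B + m) + B = m + 2*B)
R(3, -3)*A(3, q) = (-3 + 2*3)*(½) = (-3 + 6)*(½) = 3*(½) = 3/2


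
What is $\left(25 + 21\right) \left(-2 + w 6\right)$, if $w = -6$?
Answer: $-1748$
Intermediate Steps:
$\left(25 + 21\right) \left(-2 + w 6\right) = \left(25 + 21\right) \left(-2 - 36\right) = 46 \left(-2 - 36\right) = 46 \left(-38\right) = -1748$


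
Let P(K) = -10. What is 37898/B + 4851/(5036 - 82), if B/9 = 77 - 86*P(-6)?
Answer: 228655175/41777082 ≈ 5.4732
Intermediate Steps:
B = 8433 (B = 9*(77 - 86*(-10)) = 9*(77 + 860) = 9*937 = 8433)
37898/B + 4851/(5036 - 82) = 37898/8433 + 4851/(5036 - 82) = 37898*(1/8433) + 4851/4954 = 37898/8433 + 4851*(1/4954) = 37898/8433 + 4851/4954 = 228655175/41777082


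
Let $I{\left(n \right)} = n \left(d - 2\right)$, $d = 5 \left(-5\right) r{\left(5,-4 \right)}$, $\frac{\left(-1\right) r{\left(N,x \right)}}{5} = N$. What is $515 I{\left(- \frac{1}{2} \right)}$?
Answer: $- \frac{320845}{2} \approx -1.6042 \cdot 10^{5}$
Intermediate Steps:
$r{\left(N,x \right)} = - 5 N$
$d = 625$ ($d = 5 \left(-5\right) \left(\left(-5\right) 5\right) = \left(-25\right) \left(-25\right) = 625$)
$I{\left(n \right)} = 623 n$ ($I{\left(n \right)} = n \left(625 - 2\right) = n 623 = 623 n$)
$515 I{\left(- \frac{1}{2} \right)} = 515 \cdot 623 \left(- \frac{1}{2}\right) = 515 \left(- \frac{623}{2}\right) = - \frac{320845}{2}$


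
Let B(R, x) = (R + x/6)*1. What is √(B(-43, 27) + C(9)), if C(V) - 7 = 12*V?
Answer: 3*√34/2 ≈ 8.7464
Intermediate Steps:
B(R, x) = R + x/6 (B(R, x) = (R + x*(⅙))*1 = (R + x/6)*1 = R + x/6)
C(V) = 7 + 12*V
√(B(-43, 27) + C(9)) = √((-43 + (⅙)*27) + (7 + 12*9)) = √((-43 + 9/2) + (7 + 108)) = √(-77/2 + 115) = √(153/2) = 3*√34/2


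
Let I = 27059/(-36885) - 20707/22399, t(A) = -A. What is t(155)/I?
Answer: 128059002825/1369872236 ≈ 93.482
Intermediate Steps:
I = -1369872236/826187115 (I = 27059*(-1/36885) - 20707*1/22399 = -27059/36885 - 20707/22399 = -1369872236/826187115 ≈ -1.6581)
t(155)/I = (-1*155)/(-1369872236/826187115) = -155*(-826187115/1369872236) = 128059002825/1369872236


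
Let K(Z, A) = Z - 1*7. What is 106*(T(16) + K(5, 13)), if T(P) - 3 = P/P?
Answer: 212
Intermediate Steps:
T(P) = 4 (T(P) = 3 + P/P = 3 + 1 = 4)
K(Z, A) = -7 + Z (K(Z, A) = Z - 7 = -7 + Z)
106*(T(16) + K(5, 13)) = 106*(4 + (-7 + 5)) = 106*(4 - 2) = 106*2 = 212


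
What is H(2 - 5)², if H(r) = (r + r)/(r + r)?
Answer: 1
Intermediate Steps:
H(r) = 1 (H(r) = (2*r)/((2*r)) = (2*r)*(1/(2*r)) = 1)
H(2 - 5)² = 1² = 1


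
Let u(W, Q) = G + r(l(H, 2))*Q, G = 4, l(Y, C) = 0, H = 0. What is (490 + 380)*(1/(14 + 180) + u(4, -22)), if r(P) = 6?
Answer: -10801485/97 ≈ -1.1136e+5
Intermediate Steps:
u(W, Q) = 4 + 6*Q
(490 + 380)*(1/(14 + 180) + u(4, -22)) = (490 + 380)*(1/(14 + 180) + (4 + 6*(-22))) = 870*(1/194 + (4 - 132)) = 870*(1/194 - 128) = 870*(-24831/194) = -10801485/97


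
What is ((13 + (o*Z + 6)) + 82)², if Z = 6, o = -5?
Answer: 5041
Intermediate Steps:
((13 + (o*Z + 6)) + 82)² = ((13 + (-5*6 + 6)) + 82)² = ((13 + (-30 + 6)) + 82)² = ((13 - 24) + 82)² = (-11 + 82)² = 71² = 5041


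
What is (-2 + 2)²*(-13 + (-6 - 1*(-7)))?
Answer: 0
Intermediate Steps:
(-2 + 2)²*(-13 + (-6 - 1*(-7))) = 0²*(-13 + (-6 + 7)) = 0*(-13 + 1) = 0*(-12) = 0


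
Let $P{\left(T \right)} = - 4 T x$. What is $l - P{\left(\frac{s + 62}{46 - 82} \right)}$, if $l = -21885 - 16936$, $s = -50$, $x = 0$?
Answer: $-38821$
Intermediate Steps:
$l = -38821$
$P{\left(T \right)} = 0$ ($P{\left(T \right)} = - 4 T 0 = 0$)
$l - P{\left(\frac{s + 62}{46 - 82} \right)} = -38821 - 0 = -38821 + 0 = -38821$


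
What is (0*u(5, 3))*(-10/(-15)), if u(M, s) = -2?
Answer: 0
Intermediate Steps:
(0*u(5, 3))*(-10/(-15)) = (0*(-2))*(-10/(-15)) = 0*(-10*(-1/15)) = 0*(⅔) = 0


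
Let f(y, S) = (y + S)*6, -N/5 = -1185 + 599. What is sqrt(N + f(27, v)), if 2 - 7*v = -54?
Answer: 2*sqrt(785) ≈ 56.036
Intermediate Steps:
v = 8 (v = 2/7 - 1/7*(-54) = 2/7 + 54/7 = 8)
N = 2930 (N = -5*(-1185 + 599) = -5*(-586) = 2930)
f(y, S) = 6*S + 6*y (f(y, S) = (S + y)*6 = 6*S + 6*y)
sqrt(N + f(27, v)) = sqrt(2930 + (6*8 + 6*27)) = sqrt(2930 + (48 + 162)) = sqrt(2930 + 210) = sqrt(3140) = 2*sqrt(785)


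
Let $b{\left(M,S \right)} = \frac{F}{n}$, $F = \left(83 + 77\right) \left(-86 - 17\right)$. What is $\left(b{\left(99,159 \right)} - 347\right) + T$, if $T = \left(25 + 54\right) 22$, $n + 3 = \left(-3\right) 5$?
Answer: $\frac{20759}{9} \approx 2306.6$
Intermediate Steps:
$n = -18$ ($n = -3 - 15 = -18$)
$F = -16480$ ($F = 160 \left(-103\right) = -16480$)
$T = 1738$ ($T = 79 \cdot 22 = 1738$)
$b{\left(M,S \right)} = \frac{8240}{9}$ ($b{\left(M,S \right)} = - \frac{16480}{-18} = \left(-16480\right) \left(- \frac{1}{18}\right) = \frac{8240}{9}$)
$\left(b{\left(99,159 \right)} - 347\right) + T = \left(\frac{8240}{9} - 347\right) + 1738 = \frac{5117}{9} + 1738 = \frac{20759}{9}$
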